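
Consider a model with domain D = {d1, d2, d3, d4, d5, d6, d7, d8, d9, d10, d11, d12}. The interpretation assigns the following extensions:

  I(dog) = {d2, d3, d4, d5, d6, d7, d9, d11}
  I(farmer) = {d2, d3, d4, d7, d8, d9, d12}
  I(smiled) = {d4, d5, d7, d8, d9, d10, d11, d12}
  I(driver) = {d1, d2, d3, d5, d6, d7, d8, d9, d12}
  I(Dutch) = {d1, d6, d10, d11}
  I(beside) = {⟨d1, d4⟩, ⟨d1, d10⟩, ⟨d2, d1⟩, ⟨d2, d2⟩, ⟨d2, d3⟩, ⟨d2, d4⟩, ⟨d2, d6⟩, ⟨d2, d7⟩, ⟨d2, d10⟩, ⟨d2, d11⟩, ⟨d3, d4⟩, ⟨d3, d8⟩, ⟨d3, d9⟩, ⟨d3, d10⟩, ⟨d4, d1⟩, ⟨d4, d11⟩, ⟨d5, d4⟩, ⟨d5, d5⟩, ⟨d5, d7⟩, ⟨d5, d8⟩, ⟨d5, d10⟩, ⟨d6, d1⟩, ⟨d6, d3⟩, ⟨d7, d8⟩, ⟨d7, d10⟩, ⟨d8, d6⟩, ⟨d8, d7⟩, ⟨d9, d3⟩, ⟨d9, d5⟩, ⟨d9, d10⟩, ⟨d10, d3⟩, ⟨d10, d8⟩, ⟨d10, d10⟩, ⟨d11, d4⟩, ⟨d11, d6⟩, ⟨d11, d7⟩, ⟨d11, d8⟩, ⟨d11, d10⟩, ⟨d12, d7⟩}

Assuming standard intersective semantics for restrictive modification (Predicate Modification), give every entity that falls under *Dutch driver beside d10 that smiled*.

{}

⟦beside d10⟧ = {x : ⟨x, d10⟩ ∈ ⟦beside⟧} = {d1, d2, d3, d5, d7, d9, d10, d11}
⟦that smiled⟧ = ⟦smiled⟧ = {d4, d5, d7, d8, d9, d10, d11, d12}
⟦driver⟧ = {d1, d2, d3, d5, d6, d7, d8, d9, d12}
… ∩ ⟦beside d10⟧ = {d1, d2, d3, d5, d6, d7, d8, d9, d12} ∩ {d1, d2, d3, d5, d7, d9, d10, d11} = {d1, d2, d3, d5, d7, d9}
… ∩ ⟦that smiled⟧ = {d1, d2, d3, d5, d7, d9} ∩ {d4, d5, d7, d8, d9, d10, d11, d12} = {d5, d7, d9}
… ∩ ⟦Dutch⟧ = {d5, d7, d9} ∩ {d1, d6, d10, d11} = ∅
So ⟦Dutch driver beside d10 that smiled⟧ = {}.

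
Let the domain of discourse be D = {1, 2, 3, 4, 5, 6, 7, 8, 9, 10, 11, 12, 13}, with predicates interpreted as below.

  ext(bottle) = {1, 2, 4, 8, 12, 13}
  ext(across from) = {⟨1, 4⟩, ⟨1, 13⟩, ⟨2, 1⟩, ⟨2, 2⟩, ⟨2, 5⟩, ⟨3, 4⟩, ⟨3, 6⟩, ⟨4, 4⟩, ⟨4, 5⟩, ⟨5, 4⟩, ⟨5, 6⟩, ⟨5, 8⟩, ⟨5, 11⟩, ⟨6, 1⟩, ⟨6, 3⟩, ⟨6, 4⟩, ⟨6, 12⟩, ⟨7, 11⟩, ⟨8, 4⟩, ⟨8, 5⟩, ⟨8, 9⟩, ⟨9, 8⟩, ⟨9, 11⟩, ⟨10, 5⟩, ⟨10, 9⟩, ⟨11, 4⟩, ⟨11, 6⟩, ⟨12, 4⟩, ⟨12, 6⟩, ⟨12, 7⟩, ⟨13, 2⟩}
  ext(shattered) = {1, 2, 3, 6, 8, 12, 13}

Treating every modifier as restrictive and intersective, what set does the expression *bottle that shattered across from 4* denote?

{1, 8, 12}

⟦that shattered⟧ = ⟦shattered⟧ = {1, 2, 3, 6, 8, 12, 13}
⟦across from 4⟧ = {x : ⟨x, 4⟩ ∈ ⟦across from⟧} = {1, 3, 4, 5, 6, 8, 11, 12}
⟦bottle⟧ = {1, 2, 4, 8, 12, 13}
… ∩ ⟦that shattered⟧ = {1, 2, 4, 8, 12, 13} ∩ {1, 2, 3, 6, 8, 12, 13} = {1, 2, 8, 12, 13}
… ∩ ⟦across from 4⟧ = {1, 2, 8, 12, 13} ∩ {1, 3, 4, 5, 6, 8, 11, 12} = {1, 8, 12}
So ⟦bottle that shattered across from 4⟧ = {1, 8, 12}.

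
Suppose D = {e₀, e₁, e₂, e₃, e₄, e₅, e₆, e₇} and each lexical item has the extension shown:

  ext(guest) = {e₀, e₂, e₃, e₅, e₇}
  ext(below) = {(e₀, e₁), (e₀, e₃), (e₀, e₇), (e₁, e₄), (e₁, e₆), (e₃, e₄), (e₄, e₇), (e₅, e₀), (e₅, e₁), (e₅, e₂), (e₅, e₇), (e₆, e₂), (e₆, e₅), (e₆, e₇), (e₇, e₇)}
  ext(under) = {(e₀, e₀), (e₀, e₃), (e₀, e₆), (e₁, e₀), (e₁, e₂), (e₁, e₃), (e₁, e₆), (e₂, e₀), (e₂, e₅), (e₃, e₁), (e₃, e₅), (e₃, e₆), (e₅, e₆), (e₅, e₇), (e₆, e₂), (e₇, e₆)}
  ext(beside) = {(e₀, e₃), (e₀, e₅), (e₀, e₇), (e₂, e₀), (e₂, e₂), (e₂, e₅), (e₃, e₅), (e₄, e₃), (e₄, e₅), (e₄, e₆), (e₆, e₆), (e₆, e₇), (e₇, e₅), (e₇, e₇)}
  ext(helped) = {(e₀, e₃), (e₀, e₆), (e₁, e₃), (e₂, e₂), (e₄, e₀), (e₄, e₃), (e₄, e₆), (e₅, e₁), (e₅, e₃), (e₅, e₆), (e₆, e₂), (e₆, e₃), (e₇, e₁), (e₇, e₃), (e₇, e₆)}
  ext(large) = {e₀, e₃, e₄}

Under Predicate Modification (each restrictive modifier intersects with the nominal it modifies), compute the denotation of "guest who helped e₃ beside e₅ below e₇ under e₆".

⟦who helped e₃⟧ = {x : ⟨x, e₃⟩ ∈ ⟦helped⟧} = {e₀, e₁, e₄, e₅, e₆, e₇}
⟦beside e₅⟧ = {x : ⟨x, e₅⟩ ∈ ⟦beside⟧} = {e₀, e₂, e₃, e₄, e₇}
⟦below e₇⟧ = {x : ⟨x, e₇⟩ ∈ ⟦below⟧} = {e₀, e₄, e₅, e₆, e₇}
⟦under e₆⟧ = {x : ⟨x, e₆⟩ ∈ ⟦under⟧} = {e₀, e₁, e₃, e₅, e₇}
⟦guest⟧ = {e₀, e₂, e₃, e₅, e₇}
… ∩ ⟦who helped e₃⟧ = {e₀, e₂, e₃, e₅, e₇} ∩ {e₀, e₁, e₄, e₅, e₆, e₇} = {e₀, e₅, e₇}
… ∩ ⟦beside e₅⟧ = {e₀, e₅, e₇} ∩ {e₀, e₂, e₃, e₄, e₇} = {e₀, e₇}
… ∩ ⟦below e₇⟧ = {e₀, e₇} ∩ {e₀, e₄, e₅, e₆, e₇} = {e₀, e₇}
… ∩ ⟦under e₆⟧ = {e₀, e₇} ∩ {e₀, e₁, e₃, e₅, e₇} = {e₀, e₇}
So ⟦guest who helped e₃ beside e₅ below e₇ under e₆⟧ = {e₀, e₇}.

{e₀, e₇}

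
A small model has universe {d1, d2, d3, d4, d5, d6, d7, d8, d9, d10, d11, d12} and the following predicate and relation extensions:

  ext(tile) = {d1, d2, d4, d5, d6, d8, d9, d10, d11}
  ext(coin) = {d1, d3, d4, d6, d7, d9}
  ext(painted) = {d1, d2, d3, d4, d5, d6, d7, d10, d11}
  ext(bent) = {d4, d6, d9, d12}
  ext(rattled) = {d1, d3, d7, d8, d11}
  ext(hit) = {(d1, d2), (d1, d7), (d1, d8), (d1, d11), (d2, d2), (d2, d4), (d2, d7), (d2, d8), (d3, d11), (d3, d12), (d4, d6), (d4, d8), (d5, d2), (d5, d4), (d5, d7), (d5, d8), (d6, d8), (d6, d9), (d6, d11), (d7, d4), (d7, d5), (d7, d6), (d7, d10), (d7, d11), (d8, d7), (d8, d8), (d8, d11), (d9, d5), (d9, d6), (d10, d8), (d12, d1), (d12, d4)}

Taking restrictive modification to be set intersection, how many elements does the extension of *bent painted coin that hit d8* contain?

⟦that hit d8⟧ = {x : ⟨x, d8⟩ ∈ ⟦hit⟧} = {d1, d2, d4, d5, d6, d8, d10}
⟦coin⟧ = {d1, d3, d4, d6, d7, d9}
… ∩ ⟦that hit d8⟧ = {d1, d3, d4, d6, d7, d9} ∩ {d1, d2, d4, d5, d6, d8, d10} = {d1, d4, d6}
… ∩ ⟦bent⟧ = {d1, d4, d6} ∩ {d4, d6, d9, d12} = {d4, d6}
… ∩ ⟦painted⟧ = {d4, d6} ∩ {d1, d2, d3, d4, d5, d6, d7, d10, d11} = {d4, d6}
⟦bent painted coin that hit d8⟧ = {d4, d6}, so the cardinality is 2.

2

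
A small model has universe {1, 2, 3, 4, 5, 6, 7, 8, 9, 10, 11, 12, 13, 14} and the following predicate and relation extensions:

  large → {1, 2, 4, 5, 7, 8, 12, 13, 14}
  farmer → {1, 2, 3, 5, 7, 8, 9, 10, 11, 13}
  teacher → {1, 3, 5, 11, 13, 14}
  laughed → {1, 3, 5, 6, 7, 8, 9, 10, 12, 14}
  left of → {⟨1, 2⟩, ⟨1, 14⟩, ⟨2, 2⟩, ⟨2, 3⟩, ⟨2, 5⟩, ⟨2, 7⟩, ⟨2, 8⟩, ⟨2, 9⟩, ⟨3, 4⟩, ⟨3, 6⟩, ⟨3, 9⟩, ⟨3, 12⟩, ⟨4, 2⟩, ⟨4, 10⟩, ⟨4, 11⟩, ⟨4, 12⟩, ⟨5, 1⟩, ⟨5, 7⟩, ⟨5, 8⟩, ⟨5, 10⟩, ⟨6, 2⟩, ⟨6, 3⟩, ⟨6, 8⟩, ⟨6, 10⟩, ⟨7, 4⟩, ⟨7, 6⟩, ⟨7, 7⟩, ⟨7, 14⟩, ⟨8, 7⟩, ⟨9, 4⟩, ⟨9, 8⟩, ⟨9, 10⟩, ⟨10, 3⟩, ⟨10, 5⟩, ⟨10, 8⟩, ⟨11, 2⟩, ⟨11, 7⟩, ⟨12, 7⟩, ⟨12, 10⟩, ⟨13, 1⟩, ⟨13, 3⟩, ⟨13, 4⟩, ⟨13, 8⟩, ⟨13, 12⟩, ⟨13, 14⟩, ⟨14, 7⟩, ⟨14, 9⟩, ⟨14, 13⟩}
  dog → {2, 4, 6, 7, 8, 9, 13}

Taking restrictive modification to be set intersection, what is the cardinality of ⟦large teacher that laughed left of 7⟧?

⟦that laughed⟧ = ⟦laughed⟧ = {1, 3, 5, 6, 7, 8, 9, 10, 12, 14}
⟦left of 7⟧ = {x : ⟨x, 7⟩ ∈ ⟦left of⟧} = {2, 5, 7, 8, 11, 12, 14}
⟦teacher⟧ = {1, 3, 5, 11, 13, 14}
… ∩ ⟦that laughed⟧ = {1, 3, 5, 11, 13, 14} ∩ {1, 3, 5, 6, 7, 8, 9, 10, 12, 14} = {1, 3, 5, 14}
… ∩ ⟦left of 7⟧ = {1, 3, 5, 14} ∩ {2, 5, 7, 8, 11, 12, 14} = {5, 14}
… ∩ ⟦large⟧ = {5, 14} ∩ {1, 2, 4, 5, 7, 8, 12, 13, 14} = {5, 14}
⟦large teacher that laughed left of 7⟧ = {5, 14}, so the cardinality is 2.

2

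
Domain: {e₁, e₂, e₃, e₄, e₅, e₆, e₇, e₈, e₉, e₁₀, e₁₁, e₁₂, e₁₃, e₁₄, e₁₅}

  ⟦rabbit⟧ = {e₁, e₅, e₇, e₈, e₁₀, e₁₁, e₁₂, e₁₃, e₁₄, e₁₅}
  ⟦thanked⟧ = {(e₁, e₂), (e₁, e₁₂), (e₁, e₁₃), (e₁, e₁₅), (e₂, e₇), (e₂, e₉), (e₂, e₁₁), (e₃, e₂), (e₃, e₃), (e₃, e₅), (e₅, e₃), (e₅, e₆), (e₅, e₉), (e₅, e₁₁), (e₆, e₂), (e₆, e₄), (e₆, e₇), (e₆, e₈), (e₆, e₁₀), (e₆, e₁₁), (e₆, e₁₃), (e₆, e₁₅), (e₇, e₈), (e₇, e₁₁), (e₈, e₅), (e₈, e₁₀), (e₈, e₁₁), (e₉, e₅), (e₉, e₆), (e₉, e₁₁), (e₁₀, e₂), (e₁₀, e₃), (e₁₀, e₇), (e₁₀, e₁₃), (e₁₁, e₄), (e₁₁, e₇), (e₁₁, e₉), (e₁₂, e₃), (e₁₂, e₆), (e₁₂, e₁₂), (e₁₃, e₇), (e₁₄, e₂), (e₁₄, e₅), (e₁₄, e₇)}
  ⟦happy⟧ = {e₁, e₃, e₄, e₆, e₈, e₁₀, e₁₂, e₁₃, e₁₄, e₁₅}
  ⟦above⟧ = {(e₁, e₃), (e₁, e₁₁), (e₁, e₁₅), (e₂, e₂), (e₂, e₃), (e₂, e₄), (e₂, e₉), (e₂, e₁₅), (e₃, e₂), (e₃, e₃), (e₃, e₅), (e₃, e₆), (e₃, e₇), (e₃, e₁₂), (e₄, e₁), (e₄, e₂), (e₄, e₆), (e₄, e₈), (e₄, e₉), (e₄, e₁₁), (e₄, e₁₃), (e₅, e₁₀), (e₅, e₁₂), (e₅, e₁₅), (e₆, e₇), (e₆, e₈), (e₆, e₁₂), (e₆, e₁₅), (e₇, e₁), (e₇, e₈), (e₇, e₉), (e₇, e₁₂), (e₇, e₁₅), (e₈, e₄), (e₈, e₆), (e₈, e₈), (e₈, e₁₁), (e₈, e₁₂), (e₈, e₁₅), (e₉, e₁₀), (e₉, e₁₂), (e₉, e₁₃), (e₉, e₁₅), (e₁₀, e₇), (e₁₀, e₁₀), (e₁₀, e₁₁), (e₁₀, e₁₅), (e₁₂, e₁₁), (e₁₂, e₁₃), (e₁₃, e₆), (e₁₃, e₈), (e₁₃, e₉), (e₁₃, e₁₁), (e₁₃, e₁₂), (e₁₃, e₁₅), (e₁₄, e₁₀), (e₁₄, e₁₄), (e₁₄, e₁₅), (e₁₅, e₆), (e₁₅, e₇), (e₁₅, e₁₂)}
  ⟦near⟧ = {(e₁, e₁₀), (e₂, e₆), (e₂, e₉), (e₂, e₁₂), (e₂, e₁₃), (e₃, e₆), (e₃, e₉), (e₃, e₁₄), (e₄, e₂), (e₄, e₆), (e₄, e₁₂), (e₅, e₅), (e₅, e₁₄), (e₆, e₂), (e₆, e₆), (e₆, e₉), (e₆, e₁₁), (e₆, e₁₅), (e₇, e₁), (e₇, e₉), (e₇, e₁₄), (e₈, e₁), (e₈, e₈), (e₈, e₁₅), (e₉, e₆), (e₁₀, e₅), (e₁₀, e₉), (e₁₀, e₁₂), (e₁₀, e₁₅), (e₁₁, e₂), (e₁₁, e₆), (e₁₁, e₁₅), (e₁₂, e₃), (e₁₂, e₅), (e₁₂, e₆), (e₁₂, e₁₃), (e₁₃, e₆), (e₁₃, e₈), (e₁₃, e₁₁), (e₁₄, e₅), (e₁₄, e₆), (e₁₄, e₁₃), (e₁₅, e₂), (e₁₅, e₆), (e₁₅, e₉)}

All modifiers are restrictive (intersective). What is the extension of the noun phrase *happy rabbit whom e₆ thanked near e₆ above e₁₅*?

⟦whom e₆ thanked⟧ = {x : ⟨e₆, x⟩ ∈ ⟦thanked⟧} = {e₂, e₄, e₇, e₈, e₁₀, e₁₁, e₁₃, e₁₅}
⟦near e₆⟧ = {x : ⟨x, e₆⟩ ∈ ⟦near⟧} = {e₂, e₃, e₄, e₆, e₉, e₁₁, e₁₂, e₁₃, e₁₄, e₁₅}
⟦above e₁₅⟧ = {x : ⟨x, e₁₅⟩ ∈ ⟦above⟧} = {e₁, e₂, e₅, e₆, e₇, e₈, e₉, e₁₀, e₁₃, e₁₄}
⟦rabbit⟧ = {e₁, e₅, e₇, e₈, e₁₀, e₁₁, e₁₂, e₁₃, e₁₄, e₁₅}
… ∩ ⟦whom e₆ thanked⟧ = {e₁, e₅, e₇, e₈, e₁₀, e₁₁, e₁₂, e₁₃, e₁₄, e₁₅} ∩ {e₂, e₄, e₇, e₈, e₁₀, e₁₁, e₁₃, e₁₅} = {e₇, e₈, e₁₀, e₁₁, e₁₃, e₁₅}
… ∩ ⟦near e₆⟧ = {e₇, e₈, e₁₀, e₁₁, e₁₃, e₁₅} ∩ {e₂, e₃, e₄, e₆, e₉, e₁₁, e₁₂, e₁₃, e₁₄, e₁₅} = {e₁₁, e₁₃, e₁₅}
… ∩ ⟦above e₁₅⟧ = {e₁₁, e₁₃, e₁₅} ∩ {e₁, e₂, e₅, e₆, e₇, e₈, e₉, e₁₀, e₁₃, e₁₄} = {e₁₃}
… ∩ ⟦happy⟧ = {e₁₃} ∩ {e₁, e₃, e₄, e₆, e₈, e₁₀, e₁₂, e₁₃, e₁₄, e₁₅} = {e₁₃}
So ⟦happy rabbit whom e₆ thanked near e₆ above e₁₅⟧ = {e₁₃}.

{e₁₃}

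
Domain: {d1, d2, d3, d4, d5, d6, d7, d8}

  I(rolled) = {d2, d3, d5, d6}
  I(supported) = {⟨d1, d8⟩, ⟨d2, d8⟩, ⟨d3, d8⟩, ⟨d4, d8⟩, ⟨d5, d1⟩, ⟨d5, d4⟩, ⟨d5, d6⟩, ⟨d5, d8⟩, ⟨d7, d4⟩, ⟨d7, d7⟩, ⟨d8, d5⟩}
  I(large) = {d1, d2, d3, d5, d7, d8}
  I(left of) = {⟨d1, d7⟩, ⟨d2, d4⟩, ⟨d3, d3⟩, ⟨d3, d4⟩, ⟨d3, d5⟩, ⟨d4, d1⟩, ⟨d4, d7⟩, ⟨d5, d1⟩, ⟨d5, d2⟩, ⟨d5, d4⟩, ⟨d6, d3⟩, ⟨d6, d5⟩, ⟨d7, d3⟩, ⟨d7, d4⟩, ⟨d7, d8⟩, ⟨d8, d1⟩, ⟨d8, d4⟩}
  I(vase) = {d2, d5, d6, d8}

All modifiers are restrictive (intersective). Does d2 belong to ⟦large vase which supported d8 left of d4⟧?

yes

⟦which supported d8⟧ = {x : ⟨x, d8⟩ ∈ ⟦supported⟧} = {d1, d2, d3, d4, d5}
⟦left of d4⟧ = {x : ⟨x, d4⟩ ∈ ⟦left of⟧} = {d2, d3, d5, d7, d8}
⟦vase⟧ = {d2, d5, d6, d8}
… ∩ ⟦which supported d8⟧ = {d2, d5, d6, d8} ∩ {d1, d2, d3, d4, d5} = {d2, d5}
… ∩ ⟦left of d4⟧ = {d2, d5} ∩ {d2, d3, d5, d7, d8} = {d2, d5}
… ∩ ⟦large⟧ = {d2, d5} ∩ {d1, d2, d3, d5, d7, d8} = {d2, d5}
⟦large vase which supported d8 left of d4⟧ = {d2, d5}; d2 ∈ this set.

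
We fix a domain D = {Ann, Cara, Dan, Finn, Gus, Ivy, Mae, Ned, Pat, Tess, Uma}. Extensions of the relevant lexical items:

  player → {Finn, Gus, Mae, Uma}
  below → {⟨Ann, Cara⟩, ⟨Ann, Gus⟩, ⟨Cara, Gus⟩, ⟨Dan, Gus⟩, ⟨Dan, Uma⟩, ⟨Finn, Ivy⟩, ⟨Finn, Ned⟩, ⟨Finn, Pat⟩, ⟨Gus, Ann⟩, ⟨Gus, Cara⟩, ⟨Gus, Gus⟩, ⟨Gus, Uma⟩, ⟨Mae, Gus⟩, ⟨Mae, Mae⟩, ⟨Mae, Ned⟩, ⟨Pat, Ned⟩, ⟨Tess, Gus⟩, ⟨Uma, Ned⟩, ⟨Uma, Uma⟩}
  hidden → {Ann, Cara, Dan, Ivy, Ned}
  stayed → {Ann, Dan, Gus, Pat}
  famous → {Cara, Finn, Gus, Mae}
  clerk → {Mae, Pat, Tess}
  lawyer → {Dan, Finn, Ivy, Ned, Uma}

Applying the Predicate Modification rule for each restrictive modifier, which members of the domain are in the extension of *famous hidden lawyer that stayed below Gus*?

⟦that stayed⟧ = ⟦stayed⟧ = {Ann, Dan, Gus, Pat}
⟦below Gus⟧ = {x : ⟨x, Gus⟩ ∈ ⟦below⟧} = {Ann, Cara, Dan, Gus, Mae, Tess}
⟦lawyer⟧ = {Dan, Finn, Ivy, Ned, Uma}
… ∩ ⟦that stayed⟧ = {Dan, Finn, Ivy, Ned, Uma} ∩ {Ann, Dan, Gus, Pat} = {Dan}
… ∩ ⟦below Gus⟧ = {Dan} ∩ {Ann, Cara, Dan, Gus, Mae, Tess} = {Dan}
… ∩ ⟦famous⟧ = {Dan} ∩ {Cara, Finn, Gus, Mae} = ∅
… ∩ ⟦hidden⟧ = ∅ ∩ {Ann, Cara, Dan, Ivy, Ned} = ∅
So ⟦famous hidden lawyer that stayed below Gus⟧ = { }.

{ }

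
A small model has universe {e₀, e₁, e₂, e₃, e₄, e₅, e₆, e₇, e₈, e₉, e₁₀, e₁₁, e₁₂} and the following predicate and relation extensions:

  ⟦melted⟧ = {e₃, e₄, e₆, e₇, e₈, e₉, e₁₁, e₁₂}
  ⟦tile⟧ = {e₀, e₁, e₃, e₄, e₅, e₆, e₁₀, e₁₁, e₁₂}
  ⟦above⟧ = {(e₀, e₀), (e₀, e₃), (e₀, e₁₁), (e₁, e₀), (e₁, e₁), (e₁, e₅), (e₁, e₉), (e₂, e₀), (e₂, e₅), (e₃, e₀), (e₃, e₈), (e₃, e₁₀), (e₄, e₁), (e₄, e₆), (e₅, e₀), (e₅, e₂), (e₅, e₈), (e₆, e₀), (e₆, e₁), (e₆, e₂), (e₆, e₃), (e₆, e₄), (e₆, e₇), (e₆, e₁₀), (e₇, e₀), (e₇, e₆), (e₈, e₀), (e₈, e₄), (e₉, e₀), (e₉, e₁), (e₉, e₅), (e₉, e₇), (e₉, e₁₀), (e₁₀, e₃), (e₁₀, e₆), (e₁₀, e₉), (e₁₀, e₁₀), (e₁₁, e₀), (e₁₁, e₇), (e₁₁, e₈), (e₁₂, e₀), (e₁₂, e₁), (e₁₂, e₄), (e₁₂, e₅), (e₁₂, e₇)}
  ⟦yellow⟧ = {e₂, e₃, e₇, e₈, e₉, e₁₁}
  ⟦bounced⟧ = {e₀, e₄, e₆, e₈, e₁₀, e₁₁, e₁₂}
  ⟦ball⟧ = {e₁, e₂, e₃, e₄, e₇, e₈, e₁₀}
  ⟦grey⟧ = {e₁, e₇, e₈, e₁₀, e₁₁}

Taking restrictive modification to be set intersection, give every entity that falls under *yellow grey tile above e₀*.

{e₁₁}

⟦above e₀⟧ = {x : ⟨x, e₀⟩ ∈ ⟦above⟧} = {e₀, e₁, e₂, e₃, e₅, e₆, e₇, e₈, e₉, e₁₁, e₁₂}
⟦tile⟧ = {e₀, e₁, e₃, e₄, e₅, e₆, e₁₀, e₁₁, e₁₂}
… ∩ ⟦above e₀⟧ = {e₀, e₁, e₃, e₄, e₅, e₆, e₁₀, e₁₁, e₁₂} ∩ {e₀, e₁, e₂, e₃, e₅, e₆, e₇, e₈, e₉, e₁₁, e₁₂} = {e₀, e₁, e₃, e₅, e₆, e₁₁, e₁₂}
… ∩ ⟦yellow⟧ = {e₀, e₁, e₃, e₅, e₆, e₁₁, e₁₂} ∩ {e₂, e₃, e₇, e₈, e₉, e₁₁} = {e₃, e₁₁}
… ∩ ⟦grey⟧ = {e₃, e₁₁} ∩ {e₁, e₇, e₈, e₁₀, e₁₁} = {e₁₁}
So ⟦yellow grey tile above e₀⟧ = {e₁₁}.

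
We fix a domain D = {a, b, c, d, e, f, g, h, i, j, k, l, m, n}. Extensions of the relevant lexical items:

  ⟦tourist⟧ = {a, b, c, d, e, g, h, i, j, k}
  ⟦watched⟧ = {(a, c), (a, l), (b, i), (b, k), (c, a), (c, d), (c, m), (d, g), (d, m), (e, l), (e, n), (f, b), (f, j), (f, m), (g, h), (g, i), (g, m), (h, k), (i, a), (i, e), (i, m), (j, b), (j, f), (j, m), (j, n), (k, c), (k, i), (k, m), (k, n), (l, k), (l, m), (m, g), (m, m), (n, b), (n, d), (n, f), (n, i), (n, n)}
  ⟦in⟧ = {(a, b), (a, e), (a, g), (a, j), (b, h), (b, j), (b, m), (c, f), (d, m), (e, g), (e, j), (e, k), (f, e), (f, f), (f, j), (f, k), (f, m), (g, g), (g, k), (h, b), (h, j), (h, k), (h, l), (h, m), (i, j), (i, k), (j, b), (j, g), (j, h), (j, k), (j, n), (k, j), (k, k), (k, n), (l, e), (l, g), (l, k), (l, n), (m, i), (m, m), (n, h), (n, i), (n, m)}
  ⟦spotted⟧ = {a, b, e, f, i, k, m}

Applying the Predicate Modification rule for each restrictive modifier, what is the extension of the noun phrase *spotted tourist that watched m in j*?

⟦that watched m⟧ = {x : ⟨x, m⟩ ∈ ⟦watched⟧} = {c, d, f, g, i, j, k, l, m}
⟦in j⟧ = {x : ⟨x, j⟩ ∈ ⟦in⟧} = {a, b, e, f, h, i, k}
⟦tourist⟧ = {a, b, c, d, e, g, h, i, j, k}
… ∩ ⟦that watched m⟧ = {a, b, c, d, e, g, h, i, j, k} ∩ {c, d, f, g, i, j, k, l, m} = {c, d, g, i, j, k}
… ∩ ⟦in j⟧ = {c, d, g, i, j, k} ∩ {a, b, e, f, h, i, k} = {i, k}
… ∩ ⟦spotted⟧ = {i, k} ∩ {a, b, e, f, i, k, m} = {i, k}
So ⟦spotted tourist that watched m in j⟧ = {i, k}.

{i, k}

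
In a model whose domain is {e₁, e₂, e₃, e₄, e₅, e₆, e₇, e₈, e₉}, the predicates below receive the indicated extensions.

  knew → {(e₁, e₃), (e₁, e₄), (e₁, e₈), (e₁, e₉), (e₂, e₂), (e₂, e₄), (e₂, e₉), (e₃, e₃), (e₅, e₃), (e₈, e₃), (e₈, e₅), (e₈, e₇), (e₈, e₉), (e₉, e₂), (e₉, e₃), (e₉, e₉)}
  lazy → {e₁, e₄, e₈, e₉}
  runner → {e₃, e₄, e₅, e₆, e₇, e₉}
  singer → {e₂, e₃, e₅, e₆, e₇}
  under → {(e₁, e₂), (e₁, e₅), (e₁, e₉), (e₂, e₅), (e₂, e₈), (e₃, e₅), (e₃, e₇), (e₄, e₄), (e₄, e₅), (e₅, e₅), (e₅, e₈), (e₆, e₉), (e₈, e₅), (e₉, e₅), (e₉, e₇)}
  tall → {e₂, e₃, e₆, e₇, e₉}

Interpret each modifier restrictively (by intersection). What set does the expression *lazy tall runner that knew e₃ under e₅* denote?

⟦that knew e₃⟧ = {x : ⟨x, e₃⟩ ∈ ⟦knew⟧} = {e₁, e₃, e₅, e₈, e₉}
⟦under e₅⟧ = {x : ⟨x, e₅⟩ ∈ ⟦under⟧} = {e₁, e₂, e₃, e₄, e₅, e₈, e₉}
⟦runner⟧ = {e₃, e₄, e₅, e₆, e₇, e₉}
… ∩ ⟦that knew e₃⟧ = {e₃, e₄, e₅, e₆, e₇, e₉} ∩ {e₁, e₃, e₅, e₈, e₉} = {e₃, e₅, e₉}
… ∩ ⟦under e₅⟧ = {e₃, e₅, e₉} ∩ {e₁, e₂, e₃, e₄, e₅, e₈, e₉} = {e₃, e₅, e₉}
… ∩ ⟦lazy⟧ = {e₃, e₅, e₉} ∩ {e₁, e₄, e₈, e₉} = {e₉}
… ∩ ⟦tall⟧ = {e₉} ∩ {e₂, e₃, e₆, e₇, e₉} = {e₉}
So ⟦lazy tall runner that knew e₃ under e₅⟧ = {e₉}.

{e₉}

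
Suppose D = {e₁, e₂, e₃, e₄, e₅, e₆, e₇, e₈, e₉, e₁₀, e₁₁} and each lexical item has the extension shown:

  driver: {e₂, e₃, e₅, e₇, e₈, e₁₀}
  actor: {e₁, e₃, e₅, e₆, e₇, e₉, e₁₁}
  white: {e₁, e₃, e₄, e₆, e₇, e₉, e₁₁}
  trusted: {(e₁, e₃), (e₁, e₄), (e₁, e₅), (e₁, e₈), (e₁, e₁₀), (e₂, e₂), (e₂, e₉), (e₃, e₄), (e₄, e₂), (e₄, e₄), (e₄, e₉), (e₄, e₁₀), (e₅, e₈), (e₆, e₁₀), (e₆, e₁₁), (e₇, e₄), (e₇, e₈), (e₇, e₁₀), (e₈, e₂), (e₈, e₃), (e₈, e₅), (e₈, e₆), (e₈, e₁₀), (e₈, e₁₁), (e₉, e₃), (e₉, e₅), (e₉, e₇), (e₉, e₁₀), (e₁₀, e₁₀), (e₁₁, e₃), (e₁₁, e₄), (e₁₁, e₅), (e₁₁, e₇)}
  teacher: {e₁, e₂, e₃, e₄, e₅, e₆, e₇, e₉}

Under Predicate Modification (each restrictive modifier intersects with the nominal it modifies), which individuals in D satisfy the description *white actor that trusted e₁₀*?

{e₁, e₆, e₇, e₉}

⟦that trusted e₁₀⟧ = {x : ⟨x, e₁₀⟩ ∈ ⟦trusted⟧} = {e₁, e₄, e₆, e₇, e₈, e₉, e₁₀}
⟦actor⟧ = {e₁, e₃, e₅, e₆, e₇, e₉, e₁₁}
… ∩ ⟦that trusted e₁₀⟧ = {e₁, e₃, e₅, e₆, e₇, e₉, e₁₁} ∩ {e₁, e₄, e₆, e₇, e₈, e₉, e₁₀} = {e₁, e₆, e₇, e₉}
… ∩ ⟦white⟧ = {e₁, e₆, e₇, e₉} ∩ {e₁, e₃, e₄, e₆, e₇, e₉, e₁₁} = {e₁, e₆, e₇, e₉}
So ⟦white actor that trusted e₁₀⟧ = {e₁, e₆, e₇, e₉}.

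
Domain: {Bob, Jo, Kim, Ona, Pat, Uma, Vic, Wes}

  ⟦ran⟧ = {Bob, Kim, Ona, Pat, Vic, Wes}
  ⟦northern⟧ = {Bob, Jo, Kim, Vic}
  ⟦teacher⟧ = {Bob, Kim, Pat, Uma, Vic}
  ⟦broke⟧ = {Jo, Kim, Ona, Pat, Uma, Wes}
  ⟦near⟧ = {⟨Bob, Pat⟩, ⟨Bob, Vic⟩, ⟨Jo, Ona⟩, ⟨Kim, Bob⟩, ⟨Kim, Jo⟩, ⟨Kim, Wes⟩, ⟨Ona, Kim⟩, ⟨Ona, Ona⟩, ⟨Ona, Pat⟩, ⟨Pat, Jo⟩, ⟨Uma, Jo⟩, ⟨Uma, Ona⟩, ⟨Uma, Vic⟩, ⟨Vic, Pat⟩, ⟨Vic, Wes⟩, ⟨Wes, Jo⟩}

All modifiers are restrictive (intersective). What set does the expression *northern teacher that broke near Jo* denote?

{Kim}

⟦that broke⟧ = ⟦broke⟧ = {Jo, Kim, Ona, Pat, Uma, Wes}
⟦near Jo⟧ = {x : ⟨x, Jo⟩ ∈ ⟦near⟧} = {Kim, Pat, Uma, Wes}
⟦teacher⟧ = {Bob, Kim, Pat, Uma, Vic}
… ∩ ⟦that broke⟧ = {Bob, Kim, Pat, Uma, Vic} ∩ {Jo, Kim, Ona, Pat, Uma, Wes} = {Kim, Pat, Uma}
… ∩ ⟦near Jo⟧ = {Kim, Pat, Uma} ∩ {Kim, Pat, Uma, Wes} = {Kim, Pat, Uma}
… ∩ ⟦northern⟧ = {Kim, Pat, Uma} ∩ {Bob, Jo, Kim, Vic} = {Kim}
So ⟦northern teacher that broke near Jo⟧ = {Kim}.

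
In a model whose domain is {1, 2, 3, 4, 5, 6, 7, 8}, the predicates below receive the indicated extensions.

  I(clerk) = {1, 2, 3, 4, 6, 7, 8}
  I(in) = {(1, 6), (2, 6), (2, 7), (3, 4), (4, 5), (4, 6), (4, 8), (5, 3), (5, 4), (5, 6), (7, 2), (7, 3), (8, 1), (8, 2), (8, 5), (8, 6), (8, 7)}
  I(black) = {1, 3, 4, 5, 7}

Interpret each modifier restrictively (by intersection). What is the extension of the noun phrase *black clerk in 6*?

{1, 4}

⟦in 6⟧ = {x : ⟨x, 6⟩ ∈ ⟦in⟧} = {1, 2, 4, 5, 8}
⟦clerk⟧ = {1, 2, 3, 4, 6, 7, 8}
… ∩ ⟦in 6⟧ = {1, 2, 3, 4, 6, 7, 8} ∩ {1, 2, 4, 5, 8} = {1, 2, 4, 8}
… ∩ ⟦black⟧ = {1, 2, 4, 8} ∩ {1, 3, 4, 5, 7} = {1, 4}
So ⟦black clerk in 6⟧ = {1, 4}.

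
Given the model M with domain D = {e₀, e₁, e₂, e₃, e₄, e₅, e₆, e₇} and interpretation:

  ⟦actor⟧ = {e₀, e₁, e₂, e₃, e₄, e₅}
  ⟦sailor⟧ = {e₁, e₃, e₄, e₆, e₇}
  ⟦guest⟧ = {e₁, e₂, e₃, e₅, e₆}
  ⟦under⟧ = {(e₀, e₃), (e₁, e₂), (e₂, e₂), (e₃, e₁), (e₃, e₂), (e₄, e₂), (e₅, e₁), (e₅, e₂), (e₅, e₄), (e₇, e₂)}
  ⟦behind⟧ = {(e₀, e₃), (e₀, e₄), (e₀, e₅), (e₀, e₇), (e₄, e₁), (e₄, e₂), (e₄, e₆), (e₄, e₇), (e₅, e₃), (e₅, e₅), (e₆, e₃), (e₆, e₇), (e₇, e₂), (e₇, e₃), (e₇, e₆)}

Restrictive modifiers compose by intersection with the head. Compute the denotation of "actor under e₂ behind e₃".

{e₅}

⟦under e₂⟧ = {x : ⟨x, e₂⟩ ∈ ⟦under⟧} = {e₁, e₂, e₃, e₄, e₅, e₇}
⟦behind e₃⟧ = {x : ⟨x, e₃⟩ ∈ ⟦behind⟧} = {e₀, e₅, e₆, e₇}
⟦actor⟧ = {e₀, e₁, e₂, e₃, e₄, e₅}
… ∩ ⟦under e₂⟧ = {e₀, e₁, e₂, e₃, e₄, e₅} ∩ {e₁, e₂, e₃, e₄, e₅, e₇} = {e₁, e₂, e₃, e₄, e₅}
… ∩ ⟦behind e₃⟧ = {e₁, e₂, e₃, e₄, e₅} ∩ {e₀, e₅, e₆, e₇} = {e₅}
So ⟦actor under e₂ behind e₃⟧ = {e₅}.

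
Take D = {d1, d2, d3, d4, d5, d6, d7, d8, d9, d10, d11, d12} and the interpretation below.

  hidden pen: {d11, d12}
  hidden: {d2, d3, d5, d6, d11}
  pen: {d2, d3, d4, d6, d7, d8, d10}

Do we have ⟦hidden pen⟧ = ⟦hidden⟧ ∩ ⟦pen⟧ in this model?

no

⟦hidden⟧ ∩ ⟦pen⟧ = {d2, d3, d5, d6, d11} ∩ {d2, d3, d4, d6, d7, d8, d10} = {d2, d3, d6}
Observed ⟦hidden pen⟧ = {d11, d12}.
These differ, so the modifier is not intersective in this model.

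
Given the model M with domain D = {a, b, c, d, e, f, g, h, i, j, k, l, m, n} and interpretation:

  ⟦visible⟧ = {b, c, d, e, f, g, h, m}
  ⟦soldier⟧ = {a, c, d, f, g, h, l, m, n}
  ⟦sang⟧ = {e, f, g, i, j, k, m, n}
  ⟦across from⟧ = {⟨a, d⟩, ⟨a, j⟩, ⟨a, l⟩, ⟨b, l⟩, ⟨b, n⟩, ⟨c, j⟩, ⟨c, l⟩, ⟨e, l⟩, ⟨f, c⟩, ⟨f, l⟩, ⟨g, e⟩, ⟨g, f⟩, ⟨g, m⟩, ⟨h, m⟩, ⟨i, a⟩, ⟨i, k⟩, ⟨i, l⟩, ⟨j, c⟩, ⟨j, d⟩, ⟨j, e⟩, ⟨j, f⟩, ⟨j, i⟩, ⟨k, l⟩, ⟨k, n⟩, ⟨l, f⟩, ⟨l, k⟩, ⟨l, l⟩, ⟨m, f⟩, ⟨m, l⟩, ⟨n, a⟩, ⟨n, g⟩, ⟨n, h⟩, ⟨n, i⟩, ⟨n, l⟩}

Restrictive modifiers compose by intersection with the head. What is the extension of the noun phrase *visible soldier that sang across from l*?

⟦that sang⟧ = ⟦sang⟧ = {e, f, g, i, j, k, m, n}
⟦across from l⟧ = {x : ⟨x, l⟩ ∈ ⟦across from⟧} = {a, b, c, e, f, i, k, l, m, n}
⟦soldier⟧ = {a, c, d, f, g, h, l, m, n}
… ∩ ⟦that sang⟧ = {a, c, d, f, g, h, l, m, n} ∩ {e, f, g, i, j, k, m, n} = {f, g, m, n}
… ∩ ⟦across from l⟧ = {f, g, m, n} ∩ {a, b, c, e, f, i, k, l, m, n} = {f, m, n}
… ∩ ⟦visible⟧ = {f, m, n} ∩ {b, c, d, e, f, g, h, m} = {f, m}
So ⟦visible soldier that sang across from l⟧ = {f, m}.

{f, m}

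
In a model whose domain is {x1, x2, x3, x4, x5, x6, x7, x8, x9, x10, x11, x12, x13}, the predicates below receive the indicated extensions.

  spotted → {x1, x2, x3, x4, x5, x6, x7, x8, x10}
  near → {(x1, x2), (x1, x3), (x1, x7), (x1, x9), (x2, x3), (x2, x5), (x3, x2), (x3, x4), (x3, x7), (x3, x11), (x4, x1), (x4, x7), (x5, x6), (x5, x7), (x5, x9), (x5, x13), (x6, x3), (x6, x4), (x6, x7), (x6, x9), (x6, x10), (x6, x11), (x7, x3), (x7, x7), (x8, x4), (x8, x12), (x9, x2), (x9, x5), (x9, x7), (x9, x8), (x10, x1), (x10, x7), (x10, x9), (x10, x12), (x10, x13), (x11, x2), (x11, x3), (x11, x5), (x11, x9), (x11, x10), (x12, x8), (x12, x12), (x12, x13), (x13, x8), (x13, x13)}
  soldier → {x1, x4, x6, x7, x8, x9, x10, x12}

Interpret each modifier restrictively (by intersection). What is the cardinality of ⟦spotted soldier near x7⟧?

5

⟦near x7⟧ = {x : ⟨x, x7⟩ ∈ ⟦near⟧} = {x1, x3, x4, x5, x6, x7, x9, x10}
⟦soldier⟧ = {x1, x4, x6, x7, x8, x9, x10, x12}
… ∩ ⟦near x7⟧ = {x1, x4, x6, x7, x8, x9, x10, x12} ∩ {x1, x3, x4, x5, x6, x7, x9, x10} = {x1, x4, x6, x7, x9, x10}
… ∩ ⟦spotted⟧ = {x1, x4, x6, x7, x9, x10} ∩ {x1, x2, x3, x4, x5, x6, x7, x8, x10} = {x1, x4, x6, x7, x10}
⟦spotted soldier near x7⟧ = {x1, x4, x6, x7, x10}, so the cardinality is 5.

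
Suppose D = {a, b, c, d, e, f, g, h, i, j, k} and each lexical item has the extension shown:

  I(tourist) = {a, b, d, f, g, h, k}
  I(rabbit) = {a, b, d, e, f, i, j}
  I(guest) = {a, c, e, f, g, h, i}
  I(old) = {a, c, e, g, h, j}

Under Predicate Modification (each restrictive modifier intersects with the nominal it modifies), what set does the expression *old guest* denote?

⟦guest⟧ = {a, c, e, f, g, h, i}
… ∩ ⟦old⟧ = {a, c, e, f, g, h, i} ∩ {a, c, e, g, h, j} = {a, c, e, g, h}
So ⟦old guest⟧ = {a, c, e, g, h}.

{a, c, e, g, h}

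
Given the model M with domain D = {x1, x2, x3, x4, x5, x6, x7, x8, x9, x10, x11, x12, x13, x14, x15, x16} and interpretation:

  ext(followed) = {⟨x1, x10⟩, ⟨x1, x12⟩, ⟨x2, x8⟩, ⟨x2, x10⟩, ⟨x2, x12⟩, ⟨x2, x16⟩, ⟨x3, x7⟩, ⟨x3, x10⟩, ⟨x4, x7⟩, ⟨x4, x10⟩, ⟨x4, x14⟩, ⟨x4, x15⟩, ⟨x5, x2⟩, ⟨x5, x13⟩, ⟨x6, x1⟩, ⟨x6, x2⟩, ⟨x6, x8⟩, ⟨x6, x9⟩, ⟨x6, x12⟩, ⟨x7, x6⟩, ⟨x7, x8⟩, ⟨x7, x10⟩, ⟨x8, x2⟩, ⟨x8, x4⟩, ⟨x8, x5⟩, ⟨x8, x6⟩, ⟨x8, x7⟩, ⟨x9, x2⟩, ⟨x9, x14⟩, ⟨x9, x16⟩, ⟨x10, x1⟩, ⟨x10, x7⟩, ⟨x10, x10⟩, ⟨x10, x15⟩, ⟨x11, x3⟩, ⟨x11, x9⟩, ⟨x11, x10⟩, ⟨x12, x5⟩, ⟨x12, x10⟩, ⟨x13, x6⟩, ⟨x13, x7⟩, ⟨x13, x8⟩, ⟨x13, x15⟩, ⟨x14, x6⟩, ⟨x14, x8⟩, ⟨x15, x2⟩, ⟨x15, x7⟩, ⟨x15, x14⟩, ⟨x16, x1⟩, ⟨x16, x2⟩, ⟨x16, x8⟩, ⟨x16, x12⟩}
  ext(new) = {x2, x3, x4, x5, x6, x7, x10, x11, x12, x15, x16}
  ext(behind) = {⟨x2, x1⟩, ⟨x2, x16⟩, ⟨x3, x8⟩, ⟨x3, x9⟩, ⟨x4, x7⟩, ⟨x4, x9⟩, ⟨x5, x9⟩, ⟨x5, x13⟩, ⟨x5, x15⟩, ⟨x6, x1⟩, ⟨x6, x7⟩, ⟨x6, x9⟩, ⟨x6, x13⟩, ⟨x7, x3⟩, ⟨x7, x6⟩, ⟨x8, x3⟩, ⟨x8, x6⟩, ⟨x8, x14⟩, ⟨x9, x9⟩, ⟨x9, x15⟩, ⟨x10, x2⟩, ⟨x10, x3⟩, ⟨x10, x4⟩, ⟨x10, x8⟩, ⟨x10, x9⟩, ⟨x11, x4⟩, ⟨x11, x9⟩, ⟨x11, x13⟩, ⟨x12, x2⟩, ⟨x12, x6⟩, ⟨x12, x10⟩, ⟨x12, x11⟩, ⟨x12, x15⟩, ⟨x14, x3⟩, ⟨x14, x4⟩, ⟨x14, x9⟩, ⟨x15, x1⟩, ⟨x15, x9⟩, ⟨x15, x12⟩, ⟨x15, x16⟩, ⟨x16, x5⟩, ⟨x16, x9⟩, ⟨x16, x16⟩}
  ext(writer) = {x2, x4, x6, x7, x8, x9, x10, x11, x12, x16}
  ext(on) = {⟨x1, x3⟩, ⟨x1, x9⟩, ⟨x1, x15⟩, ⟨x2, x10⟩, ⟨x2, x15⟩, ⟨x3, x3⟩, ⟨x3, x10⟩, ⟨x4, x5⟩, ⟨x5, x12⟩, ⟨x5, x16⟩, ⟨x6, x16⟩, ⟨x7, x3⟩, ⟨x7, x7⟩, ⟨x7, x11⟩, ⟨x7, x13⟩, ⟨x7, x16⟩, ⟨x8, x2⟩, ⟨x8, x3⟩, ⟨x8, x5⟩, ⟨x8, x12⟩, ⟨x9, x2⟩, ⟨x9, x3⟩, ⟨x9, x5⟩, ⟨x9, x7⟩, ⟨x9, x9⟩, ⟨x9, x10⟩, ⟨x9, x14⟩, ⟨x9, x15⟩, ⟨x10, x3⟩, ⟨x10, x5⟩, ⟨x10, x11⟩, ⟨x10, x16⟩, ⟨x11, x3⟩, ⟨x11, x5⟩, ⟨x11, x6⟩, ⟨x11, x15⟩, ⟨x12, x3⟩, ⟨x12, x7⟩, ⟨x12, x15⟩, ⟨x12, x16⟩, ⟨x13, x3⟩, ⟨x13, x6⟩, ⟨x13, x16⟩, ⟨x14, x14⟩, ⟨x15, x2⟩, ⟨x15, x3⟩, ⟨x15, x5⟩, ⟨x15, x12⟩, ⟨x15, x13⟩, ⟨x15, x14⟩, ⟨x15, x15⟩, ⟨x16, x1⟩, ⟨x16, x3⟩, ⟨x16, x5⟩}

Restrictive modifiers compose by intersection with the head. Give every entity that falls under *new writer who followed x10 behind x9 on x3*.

{x10, x11}

⟦who followed x10⟧ = {x : ⟨x, x10⟩ ∈ ⟦followed⟧} = {x1, x2, x3, x4, x7, x10, x11, x12}
⟦behind x9⟧ = {x : ⟨x, x9⟩ ∈ ⟦behind⟧} = {x3, x4, x5, x6, x9, x10, x11, x14, x15, x16}
⟦on x3⟧ = {x : ⟨x, x3⟩ ∈ ⟦on⟧} = {x1, x3, x7, x8, x9, x10, x11, x12, x13, x15, x16}
⟦writer⟧ = {x2, x4, x6, x7, x8, x9, x10, x11, x12, x16}
… ∩ ⟦who followed x10⟧ = {x2, x4, x6, x7, x8, x9, x10, x11, x12, x16} ∩ {x1, x2, x3, x4, x7, x10, x11, x12} = {x2, x4, x7, x10, x11, x12}
… ∩ ⟦behind x9⟧ = {x2, x4, x7, x10, x11, x12} ∩ {x3, x4, x5, x6, x9, x10, x11, x14, x15, x16} = {x4, x10, x11}
… ∩ ⟦on x3⟧ = {x4, x10, x11} ∩ {x1, x3, x7, x8, x9, x10, x11, x12, x13, x15, x16} = {x10, x11}
… ∩ ⟦new⟧ = {x10, x11} ∩ {x2, x3, x4, x5, x6, x7, x10, x11, x12, x15, x16} = {x10, x11}
So ⟦new writer who followed x10 behind x9 on x3⟧ = {x10, x11}.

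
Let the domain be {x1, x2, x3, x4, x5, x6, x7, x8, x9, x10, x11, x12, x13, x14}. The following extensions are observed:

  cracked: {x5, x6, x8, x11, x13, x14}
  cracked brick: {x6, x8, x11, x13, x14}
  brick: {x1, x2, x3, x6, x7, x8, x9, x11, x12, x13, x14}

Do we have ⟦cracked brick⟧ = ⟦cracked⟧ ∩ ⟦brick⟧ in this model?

yes

⟦cracked⟧ ∩ ⟦brick⟧ = {x5, x6, x8, x11, x13, x14} ∩ {x1, x2, x3, x6, x7, x8, x9, x11, x12, x13, x14} = {x6, x8, x11, x13, x14}
Observed ⟦cracked brick⟧ = {x6, x8, x11, x13, x14}.
These coincide, so the modifier is intersective here.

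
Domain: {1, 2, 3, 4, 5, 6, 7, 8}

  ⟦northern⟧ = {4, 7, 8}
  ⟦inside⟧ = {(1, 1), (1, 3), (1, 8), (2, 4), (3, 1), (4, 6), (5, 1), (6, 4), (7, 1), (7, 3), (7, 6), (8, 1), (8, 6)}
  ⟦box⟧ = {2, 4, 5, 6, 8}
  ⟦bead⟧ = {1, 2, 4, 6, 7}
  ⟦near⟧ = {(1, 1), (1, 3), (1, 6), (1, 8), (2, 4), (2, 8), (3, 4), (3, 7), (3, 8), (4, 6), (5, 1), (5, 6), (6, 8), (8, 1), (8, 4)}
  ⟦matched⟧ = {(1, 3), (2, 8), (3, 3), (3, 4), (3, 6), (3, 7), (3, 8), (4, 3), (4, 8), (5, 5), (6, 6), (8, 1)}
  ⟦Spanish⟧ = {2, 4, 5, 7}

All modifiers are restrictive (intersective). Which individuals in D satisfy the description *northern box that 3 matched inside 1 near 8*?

⟦that 3 matched⟧ = {x : ⟨3, x⟩ ∈ ⟦matched⟧} = {3, 4, 6, 7, 8}
⟦inside 1⟧ = {x : ⟨x, 1⟩ ∈ ⟦inside⟧} = {1, 3, 5, 7, 8}
⟦near 8⟧ = {x : ⟨x, 8⟩ ∈ ⟦near⟧} = {1, 2, 3, 6}
⟦box⟧ = {2, 4, 5, 6, 8}
… ∩ ⟦that 3 matched⟧ = {2, 4, 5, 6, 8} ∩ {3, 4, 6, 7, 8} = {4, 6, 8}
… ∩ ⟦inside 1⟧ = {4, 6, 8} ∩ {1, 3, 5, 7, 8} = {8}
… ∩ ⟦near 8⟧ = {8} ∩ {1, 2, 3, 6} = ∅
… ∩ ⟦northern⟧ = ∅ ∩ {4, 7, 8} = ∅
So ⟦northern box that 3 matched inside 1 near 8⟧ = {}.

{}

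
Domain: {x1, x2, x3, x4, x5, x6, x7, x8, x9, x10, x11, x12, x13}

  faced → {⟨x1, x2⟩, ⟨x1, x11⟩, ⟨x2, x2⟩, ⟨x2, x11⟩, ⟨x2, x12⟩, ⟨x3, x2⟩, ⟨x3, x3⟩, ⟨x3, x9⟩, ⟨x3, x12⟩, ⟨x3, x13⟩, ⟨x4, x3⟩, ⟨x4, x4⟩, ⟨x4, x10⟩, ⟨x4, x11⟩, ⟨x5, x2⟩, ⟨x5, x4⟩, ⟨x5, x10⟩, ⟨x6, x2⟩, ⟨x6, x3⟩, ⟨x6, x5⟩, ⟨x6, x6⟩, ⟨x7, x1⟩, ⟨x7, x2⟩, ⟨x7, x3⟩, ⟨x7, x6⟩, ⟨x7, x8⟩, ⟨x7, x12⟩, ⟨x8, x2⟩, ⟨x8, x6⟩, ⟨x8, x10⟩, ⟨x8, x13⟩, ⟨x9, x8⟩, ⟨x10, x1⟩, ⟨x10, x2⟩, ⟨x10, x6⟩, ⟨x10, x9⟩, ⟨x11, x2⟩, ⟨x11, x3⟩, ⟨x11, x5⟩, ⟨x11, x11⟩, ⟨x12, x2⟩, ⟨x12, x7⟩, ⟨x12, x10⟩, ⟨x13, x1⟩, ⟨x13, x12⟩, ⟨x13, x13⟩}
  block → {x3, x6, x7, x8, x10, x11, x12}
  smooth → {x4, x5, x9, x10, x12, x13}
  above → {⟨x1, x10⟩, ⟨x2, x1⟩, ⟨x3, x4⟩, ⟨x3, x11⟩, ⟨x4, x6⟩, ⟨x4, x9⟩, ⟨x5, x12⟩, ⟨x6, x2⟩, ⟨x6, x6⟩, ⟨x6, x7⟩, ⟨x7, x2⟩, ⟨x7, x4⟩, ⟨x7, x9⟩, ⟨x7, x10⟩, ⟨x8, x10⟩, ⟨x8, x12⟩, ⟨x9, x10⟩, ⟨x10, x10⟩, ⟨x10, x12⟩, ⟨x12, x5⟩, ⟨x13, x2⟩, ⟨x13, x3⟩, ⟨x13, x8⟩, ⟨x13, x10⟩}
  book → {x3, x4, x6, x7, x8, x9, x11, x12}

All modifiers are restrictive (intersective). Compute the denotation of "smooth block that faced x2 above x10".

{x10}

⟦that faced x2⟧ = {x : ⟨x, x2⟩ ∈ ⟦faced⟧} = {x1, x2, x3, x5, x6, x7, x8, x10, x11, x12}
⟦above x10⟧ = {x : ⟨x, x10⟩ ∈ ⟦above⟧} = {x1, x7, x8, x9, x10, x13}
⟦block⟧ = {x3, x6, x7, x8, x10, x11, x12}
… ∩ ⟦that faced x2⟧ = {x3, x6, x7, x8, x10, x11, x12} ∩ {x1, x2, x3, x5, x6, x7, x8, x10, x11, x12} = {x3, x6, x7, x8, x10, x11, x12}
… ∩ ⟦above x10⟧ = {x3, x6, x7, x8, x10, x11, x12} ∩ {x1, x7, x8, x9, x10, x13} = {x7, x8, x10}
… ∩ ⟦smooth⟧ = {x7, x8, x10} ∩ {x4, x5, x9, x10, x12, x13} = {x10}
So ⟦smooth block that faced x2 above x10⟧ = {x10}.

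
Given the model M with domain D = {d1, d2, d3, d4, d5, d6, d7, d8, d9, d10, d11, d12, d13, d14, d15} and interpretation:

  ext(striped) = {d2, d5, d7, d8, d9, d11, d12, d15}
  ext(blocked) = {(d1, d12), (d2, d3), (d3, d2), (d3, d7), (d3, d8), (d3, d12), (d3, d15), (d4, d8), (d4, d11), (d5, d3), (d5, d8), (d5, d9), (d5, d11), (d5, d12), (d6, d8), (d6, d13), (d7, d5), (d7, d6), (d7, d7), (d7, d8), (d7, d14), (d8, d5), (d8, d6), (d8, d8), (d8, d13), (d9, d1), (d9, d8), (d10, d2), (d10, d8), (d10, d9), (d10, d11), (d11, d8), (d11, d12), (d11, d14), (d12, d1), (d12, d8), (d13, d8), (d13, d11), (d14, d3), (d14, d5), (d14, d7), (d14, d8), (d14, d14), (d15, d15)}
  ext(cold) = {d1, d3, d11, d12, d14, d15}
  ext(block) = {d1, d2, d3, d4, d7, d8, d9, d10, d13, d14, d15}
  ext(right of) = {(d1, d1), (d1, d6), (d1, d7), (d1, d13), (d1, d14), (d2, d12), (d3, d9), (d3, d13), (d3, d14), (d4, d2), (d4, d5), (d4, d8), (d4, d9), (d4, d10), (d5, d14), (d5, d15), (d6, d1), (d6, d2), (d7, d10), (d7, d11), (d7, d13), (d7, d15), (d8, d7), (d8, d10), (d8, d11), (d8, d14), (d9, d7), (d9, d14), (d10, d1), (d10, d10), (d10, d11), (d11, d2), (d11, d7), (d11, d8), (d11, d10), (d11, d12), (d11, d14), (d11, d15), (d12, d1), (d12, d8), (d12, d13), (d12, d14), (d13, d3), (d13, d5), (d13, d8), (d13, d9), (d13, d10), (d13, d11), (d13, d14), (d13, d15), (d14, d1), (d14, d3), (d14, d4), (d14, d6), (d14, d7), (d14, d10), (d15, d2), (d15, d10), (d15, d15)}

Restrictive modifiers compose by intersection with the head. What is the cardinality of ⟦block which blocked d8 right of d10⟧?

⟦which blocked d8⟧ = {x : ⟨x, d8⟩ ∈ ⟦blocked⟧} = {d3, d4, d5, d6, d7, d8, d9, d10, d11, d12, d13, d14}
⟦right of d10⟧ = {x : ⟨x, d10⟩ ∈ ⟦right of⟧} = {d4, d7, d8, d10, d11, d13, d14, d15}
⟦block⟧ = {d1, d2, d3, d4, d7, d8, d9, d10, d13, d14, d15}
… ∩ ⟦which blocked d8⟧ = {d1, d2, d3, d4, d7, d8, d9, d10, d13, d14, d15} ∩ {d3, d4, d5, d6, d7, d8, d9, d10, d11, d12, d13, d14} = {d3, d4, d7, d8, d9, d10, d13, d14}
… ∩ ⟦right of d10⟧ = {d3, d4, d7, d8, d9, d10, d13, d14} ∩ {d4, d7, d8, d10, d11, d13, d14, d15} = {d4, d7, d8, d10, d13, d14}
⟦block which blocked d8 right of d10⟧ = {d4, d7, d8, d10, d13, d14}, so the cardinality is 6.

6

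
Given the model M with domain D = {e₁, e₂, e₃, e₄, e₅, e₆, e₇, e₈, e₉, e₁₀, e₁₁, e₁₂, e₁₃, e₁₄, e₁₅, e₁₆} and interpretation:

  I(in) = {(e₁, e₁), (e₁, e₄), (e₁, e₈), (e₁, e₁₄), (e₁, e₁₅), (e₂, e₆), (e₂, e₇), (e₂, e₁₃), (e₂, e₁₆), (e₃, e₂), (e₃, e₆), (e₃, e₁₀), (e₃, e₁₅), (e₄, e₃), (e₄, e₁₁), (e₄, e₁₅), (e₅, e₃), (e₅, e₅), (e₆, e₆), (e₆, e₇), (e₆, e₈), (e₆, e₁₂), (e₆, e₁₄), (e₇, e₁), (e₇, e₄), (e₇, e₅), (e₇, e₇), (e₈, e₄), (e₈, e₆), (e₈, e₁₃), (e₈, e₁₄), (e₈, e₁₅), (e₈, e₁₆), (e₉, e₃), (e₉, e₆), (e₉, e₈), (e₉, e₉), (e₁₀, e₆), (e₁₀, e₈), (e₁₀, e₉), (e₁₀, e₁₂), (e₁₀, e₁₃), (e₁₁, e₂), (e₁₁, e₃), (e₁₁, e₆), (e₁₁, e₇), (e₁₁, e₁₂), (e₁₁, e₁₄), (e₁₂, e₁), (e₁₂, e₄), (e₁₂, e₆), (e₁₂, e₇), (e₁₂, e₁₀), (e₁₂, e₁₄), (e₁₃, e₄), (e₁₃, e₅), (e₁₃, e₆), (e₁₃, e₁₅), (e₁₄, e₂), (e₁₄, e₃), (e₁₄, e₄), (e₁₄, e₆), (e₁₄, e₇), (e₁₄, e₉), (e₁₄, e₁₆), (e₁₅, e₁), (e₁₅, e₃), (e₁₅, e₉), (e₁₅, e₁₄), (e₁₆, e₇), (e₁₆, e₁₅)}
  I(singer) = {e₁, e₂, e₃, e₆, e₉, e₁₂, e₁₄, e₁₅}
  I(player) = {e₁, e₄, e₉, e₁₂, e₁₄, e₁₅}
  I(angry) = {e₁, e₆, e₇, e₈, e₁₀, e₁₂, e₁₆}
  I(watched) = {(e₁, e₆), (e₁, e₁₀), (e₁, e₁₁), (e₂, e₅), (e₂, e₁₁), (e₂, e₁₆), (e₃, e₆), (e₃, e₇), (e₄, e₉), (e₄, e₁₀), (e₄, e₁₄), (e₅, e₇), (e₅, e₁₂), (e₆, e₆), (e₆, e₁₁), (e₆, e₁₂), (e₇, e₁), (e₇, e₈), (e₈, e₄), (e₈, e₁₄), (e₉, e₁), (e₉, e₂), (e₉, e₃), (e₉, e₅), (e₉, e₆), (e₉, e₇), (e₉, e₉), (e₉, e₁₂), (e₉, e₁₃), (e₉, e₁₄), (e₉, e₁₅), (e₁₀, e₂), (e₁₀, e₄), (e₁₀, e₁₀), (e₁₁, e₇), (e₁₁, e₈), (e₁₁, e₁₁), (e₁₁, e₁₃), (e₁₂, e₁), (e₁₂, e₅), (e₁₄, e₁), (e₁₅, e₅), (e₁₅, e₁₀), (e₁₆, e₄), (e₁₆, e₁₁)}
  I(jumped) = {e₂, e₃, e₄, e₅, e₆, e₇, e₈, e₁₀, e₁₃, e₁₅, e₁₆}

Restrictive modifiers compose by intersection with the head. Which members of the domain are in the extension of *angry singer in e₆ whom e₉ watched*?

⟦in e₆⟧ = {x : ⟨x, e₆⟩ ∈ ⟦in⟧} = {e₂, e₃, e₆, e₈, e₉, e₁₀, e₁₁, e₁₂, e₁₃, e₁₄}
⟦whom e₉ watched⟧ = {x : ⟨e₉, x⟩ ∈ ⟦watched⟧} = {e₁, e₂, e₃, e₅, e₆, e₇, e₉, e₁₂, e₁₃, e₁₄, e₁₅}
⟦singer⟧ = {e₁, e₂, e₃, e₆, e₉, e₁₂, e₁₄, e₁₅}
… ∩ ⟦in e₆⟧ = {e₁, e₂, e₃, e₆, e₉, e₁₂, e₁₄, e₁₅} ∩ {e₂, e₃, e₆, e₈, e₉, e₁₀, e₁₁, e₁₂, e₁₃, e₁₄} = {e₂, e₃, e₆, e₉, e₁₂, e₁₄}
… ∩ ⟦whom e₉ watched⟧ = {e₂, e₃, e₆, e₉, e₁₂, e₁₄} ∩ {e₁, e₂, e₃, e₅, e₆, e₇, e₉, e₁₂, e₁₃, e₁₄, e₁₅} = {e₂, e₃, e₆, e₉, e₁₂, e₁₄}
… ∩ ⟦angry⟧ = {e₂, e₃, e₆, e₉, e₁₂, e₁₄} ∩ {e₁, e₆, e₇, e₈, e₁₀, e₁₂, e₁₆} = {e₆, e₁₂}
So ⟦angry singer in e₆ whom e₉ watched⟧ = {e₆, e₁₂}.

{e₆, e₁₂}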